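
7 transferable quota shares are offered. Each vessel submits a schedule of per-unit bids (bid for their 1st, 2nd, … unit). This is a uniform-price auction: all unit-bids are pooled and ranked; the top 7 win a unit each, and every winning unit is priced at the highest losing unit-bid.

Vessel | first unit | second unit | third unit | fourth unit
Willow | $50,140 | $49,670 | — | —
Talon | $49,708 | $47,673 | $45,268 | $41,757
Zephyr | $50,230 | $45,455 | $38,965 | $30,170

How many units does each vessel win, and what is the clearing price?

Talon 3, Willow 2, Zephyr 2; clearing price $41,757

Pooled unit-bids ranked (top 7): 50,230 (Zephyr-1), 50,140 (Willow-1), 49,708 (Talon-1), 49,670 (Willow-2), 47,673 (Talon-2), 45,455 (Zephyr-2), 45,268 (Talon-3)
The (k+1)-th unit-bid is $41,757.
Allocation: Talon 3, Willow 2, Zephyr 2.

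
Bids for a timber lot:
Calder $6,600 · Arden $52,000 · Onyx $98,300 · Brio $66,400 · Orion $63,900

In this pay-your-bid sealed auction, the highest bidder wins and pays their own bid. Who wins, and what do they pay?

Onyx pays $98,300

Pay-your-bid sealed auction: the highest bidder wins and pays their own bid.
Bids in order: 98,300 (Onyx) > 66,400 (Brio) > 63,900 (Orion) > 52,000 (Arden) > 6,600 (Calder)
Onyx is highest → pays own bid, $98,300.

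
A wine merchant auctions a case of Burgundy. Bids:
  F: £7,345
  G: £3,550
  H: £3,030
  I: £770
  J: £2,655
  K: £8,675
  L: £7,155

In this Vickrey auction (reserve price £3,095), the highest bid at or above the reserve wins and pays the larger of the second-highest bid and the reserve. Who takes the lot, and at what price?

K pays £7,345

Sorting bids: 8,675 (K) > 7,345 (F) > 7,155 (L) > 3,550 (G) > 3,030 (H) > 2,655 (J) > …
Highest eligible bid: K at £8,675.
Second-highest bid £7,345 exceeds the reserve £3,095 → payment £7,345.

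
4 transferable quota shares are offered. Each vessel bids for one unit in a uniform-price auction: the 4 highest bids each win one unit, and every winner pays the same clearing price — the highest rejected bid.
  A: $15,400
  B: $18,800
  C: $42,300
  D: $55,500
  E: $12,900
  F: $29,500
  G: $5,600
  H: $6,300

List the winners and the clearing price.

D, C, F, B; each pays $15,400

Sorting: 55,500 (D), 42,300 (C), 29,500 (F), 18,800 (B), 15,400 (A), 12,900 (E), …
Top 4: D, C, F, B.
Clearing price = highest rejected bid = $15,400.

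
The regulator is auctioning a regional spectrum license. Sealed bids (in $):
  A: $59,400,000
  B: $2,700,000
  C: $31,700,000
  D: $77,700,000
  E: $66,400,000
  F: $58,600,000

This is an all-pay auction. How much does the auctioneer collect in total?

Total revenue: $296,500,000

Rule: the highest bidder wins the item, but every bidder pays their own bid.
Sorting bids: 77,700,000 (D) > 66,400,000 (E) > 59,400,000 (A) > 58,600,000 (F) > 31,700,000 (C) > 2,700,000 (B)
Every bidder forfeits their bid regardless of winning.
Revenue = 59,400,000 + 2,700,000 + 31,700,000 + 77,700,000 + 66,400,000 + 58,600,000 = $296,500,000.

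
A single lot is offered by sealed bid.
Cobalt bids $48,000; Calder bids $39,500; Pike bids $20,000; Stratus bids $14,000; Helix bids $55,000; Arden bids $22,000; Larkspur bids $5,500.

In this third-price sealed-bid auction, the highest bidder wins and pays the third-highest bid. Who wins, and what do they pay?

Helix pays $39,500

Bids ranked: 55,000 (Helix) > 48,000 (Cobalt) > 39,500 (Calder) > 22,000 (Arden) > 20,000 (Pike) > 14,000 (Stratus) > …
Helix wins; payment is bid #3 in the ranking = $39,500.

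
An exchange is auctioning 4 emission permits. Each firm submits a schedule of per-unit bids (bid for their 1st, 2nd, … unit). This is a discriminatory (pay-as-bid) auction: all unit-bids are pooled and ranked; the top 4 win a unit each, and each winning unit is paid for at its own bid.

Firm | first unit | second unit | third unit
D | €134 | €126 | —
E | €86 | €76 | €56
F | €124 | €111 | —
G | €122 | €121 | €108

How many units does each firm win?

Merging the schedules and taking the best 4: 134 (D-1), 126 (D-2), 124 (F-1), 122 (G-1)
Next rejected bid: €121 (not a price — pay-as-bid).
Allocation: D 2, F 1, G 1.

D 2, F 1, G 1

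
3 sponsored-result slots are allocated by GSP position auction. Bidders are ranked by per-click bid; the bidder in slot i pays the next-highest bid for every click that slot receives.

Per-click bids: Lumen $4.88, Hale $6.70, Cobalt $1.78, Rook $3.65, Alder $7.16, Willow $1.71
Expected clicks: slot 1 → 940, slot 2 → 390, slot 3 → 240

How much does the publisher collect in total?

Total revenue: $9077.20

Sorting advertisers: $7.16 (Alder) > $6.70 (Hale) > $4.88 (Lumen) > $3.65 (Rook) > …
Slot 1: Alder pays $6.70 × 940 = $6298.00
Slot 2: Hale pays $4.88 × 390 = $1903.20
Slot 3: Lumen pays $3.65 × 240 = $876.00
Total = $9077.20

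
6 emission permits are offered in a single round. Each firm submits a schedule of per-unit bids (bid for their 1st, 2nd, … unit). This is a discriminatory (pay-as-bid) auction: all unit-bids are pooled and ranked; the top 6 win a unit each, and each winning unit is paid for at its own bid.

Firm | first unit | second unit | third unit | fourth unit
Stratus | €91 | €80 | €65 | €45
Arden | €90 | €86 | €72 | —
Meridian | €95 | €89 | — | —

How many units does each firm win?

Arden 2, Meridian 2, Stratus 2

Pooled unit-bids ranked (top 6): 95 (Meridian-1), 91 (Stratus-1), 90 (Arden-1), 89 (Meridian-2), 86 (Arden-2), 80 (Stratus-2)
Next rejected bid: €72 (not a price — pay-as-bid).
Allocation: Arden 2, Meridian 2, Stratus 2.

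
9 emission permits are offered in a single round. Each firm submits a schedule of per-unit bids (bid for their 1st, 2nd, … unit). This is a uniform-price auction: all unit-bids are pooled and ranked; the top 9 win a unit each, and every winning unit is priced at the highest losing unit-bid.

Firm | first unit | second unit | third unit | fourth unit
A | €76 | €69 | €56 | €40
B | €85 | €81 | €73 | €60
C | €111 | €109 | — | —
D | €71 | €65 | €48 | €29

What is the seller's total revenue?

Pooled unit-bids ranked (top 9): 111 (C-1), 109 (C-2), 85 (B-1), 81 (B-2), 76 (A-1), 73 (B-3), 71 (D-1), 69 (A-2), 65 (D-2)
Highest rejected unit-bid = €60.
Allocation: A 2, B 3, C 2, D 2. Every unit priced at €60.
Revenue = 9 × 60 = €540.

Total revenue: €540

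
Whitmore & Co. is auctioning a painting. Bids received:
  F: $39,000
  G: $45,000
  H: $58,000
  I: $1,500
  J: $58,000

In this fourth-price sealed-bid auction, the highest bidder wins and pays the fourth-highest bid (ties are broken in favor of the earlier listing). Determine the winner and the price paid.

Fourth-price sealed-bid auction: the highest bidder wins and pays the fourth-highest bid.
Sorting bids: 58,000 (H) > 58,000 (J) > 45,000 (G) > 39,000 (F) > 1,500 (I)
Tie at $58,000 → H wins by tie-break.
H is highest; pays the fourth-highest bid, $39,000.

H pays $39,000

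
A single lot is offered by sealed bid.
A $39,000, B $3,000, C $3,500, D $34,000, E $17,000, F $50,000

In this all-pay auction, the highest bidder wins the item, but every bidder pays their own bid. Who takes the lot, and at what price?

Bids ranked: 50,000 (F) > 39,000 (A) > 34,000 (D) > 17,000 (E) > 3,500 (C) > 3,000 (B)
F wins with the top bid; all bids are sunk regardless.

F pays $50,000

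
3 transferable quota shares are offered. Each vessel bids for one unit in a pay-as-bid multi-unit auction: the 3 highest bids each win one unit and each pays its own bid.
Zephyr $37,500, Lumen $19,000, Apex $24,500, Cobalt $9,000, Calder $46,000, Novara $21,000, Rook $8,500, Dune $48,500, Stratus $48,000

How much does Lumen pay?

Ordering the bids: 48,500 (Dune), 48,000 (Stratus), 46,000 (Calder), 37,500 (Zephyr), 24,500 (Apex), …
Winners (3 units): Dune, Stratus, Calder.
Lumen does not win → $0.

Lumen pays $0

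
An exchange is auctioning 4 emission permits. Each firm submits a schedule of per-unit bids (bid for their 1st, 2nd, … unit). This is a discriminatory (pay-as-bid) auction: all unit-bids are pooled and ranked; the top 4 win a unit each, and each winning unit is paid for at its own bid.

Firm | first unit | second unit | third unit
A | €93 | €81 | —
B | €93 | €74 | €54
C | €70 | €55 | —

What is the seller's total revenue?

Total revenue: €341

Merging the schedules and taking the best 4: 93 (A-1), 93 (B-1), 81 (A-2), 74 (B-2)
Next rejected bid: €70 (not a price — pay-as-bid).
Each winning unit pays its own bid.
Revenue = 93 + 93 + 81 + 74 = €341.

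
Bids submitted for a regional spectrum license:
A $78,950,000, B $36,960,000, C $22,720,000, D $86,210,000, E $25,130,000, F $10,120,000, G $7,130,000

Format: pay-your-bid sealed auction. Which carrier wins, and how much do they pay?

Bids ranked: 86,210,000 (D) > 78,950,000 (A) > 36,960,000 (B) > 25,130,000 (E) > 22,720,000 (C) > 10,120,000 (F) > …
D has the highest bid and pays exactly that: $86,210,000.

D pays $86,210,000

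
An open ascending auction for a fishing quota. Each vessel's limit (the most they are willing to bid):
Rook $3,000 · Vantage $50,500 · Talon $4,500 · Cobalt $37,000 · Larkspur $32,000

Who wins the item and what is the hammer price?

Vantage wins at $37,000

Ascending (English) auction: the price rises until one bidder remains; the winner pays the price at which the last rival dropped out.
Limits ranked: 50,500 (Vantage) > 37,000 (Cobalt) > 32,000 (Larkspur) > 4,500 (Talon) > 3,000 (Rook)
Bidding ends when Cobalt exits at $37,000; Vantage takes it.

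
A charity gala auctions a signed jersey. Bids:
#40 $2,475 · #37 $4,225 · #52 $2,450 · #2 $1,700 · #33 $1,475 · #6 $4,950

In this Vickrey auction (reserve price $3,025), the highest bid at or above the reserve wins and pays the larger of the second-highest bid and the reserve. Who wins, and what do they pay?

#6 pays $4,225

Sorting bids: 4,950 (#6) > 4,225 (#37) > 2,475 (#40) > 2,450 (#52) > 1,700 (#2) > 1,475 (#33)
Highest eligible bid: #6 at $4,950.
max(second-highest $4,225, reserve $3,025) = $4,225; the reserve does not bind.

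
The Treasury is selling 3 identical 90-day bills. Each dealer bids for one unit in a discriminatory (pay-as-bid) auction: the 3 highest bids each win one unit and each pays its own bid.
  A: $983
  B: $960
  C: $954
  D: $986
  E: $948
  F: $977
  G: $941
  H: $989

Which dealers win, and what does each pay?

Bids ranked high→low: 989 (H), 986 (D), 983 (A), 977 (F), 960 (B), …
The 3 highest are H, D, A.
Each winner pays its own bid: H $989, D $986, A $983.

H $989, D $986, A $983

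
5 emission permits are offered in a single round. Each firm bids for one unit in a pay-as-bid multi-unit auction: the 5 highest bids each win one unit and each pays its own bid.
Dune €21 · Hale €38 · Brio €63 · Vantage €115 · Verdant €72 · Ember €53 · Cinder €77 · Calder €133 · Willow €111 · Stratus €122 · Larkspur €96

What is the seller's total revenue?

Total revenue: €577

Bids ranked high→low: 133 (Calder), 122 (Stratus), 115 (Vantage), 111 (Willow), 96 (Larkspur), 77 (Cinder), 72 (Verdant), …
Winners (5 units): Calder, Stratus, Vantage, Willow, Larkspur.
Total revenue = 133 + 122 + 115 + 111 + 96 = €577.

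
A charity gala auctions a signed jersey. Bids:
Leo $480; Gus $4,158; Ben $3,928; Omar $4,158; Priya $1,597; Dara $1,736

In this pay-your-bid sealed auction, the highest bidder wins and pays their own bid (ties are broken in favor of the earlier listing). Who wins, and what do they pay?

Gus pays $4,158

Bids in order: 4,158 (Gus) > 4,158 (Omar) > 3,928 (Ben) > 1,736 (Dara) > 1,597 (Priya) > 480 (Leo)
Gus and Omar tie at $4,158; tie-break gives it to Gus.
Gus is highest → pays own bid, $4,158.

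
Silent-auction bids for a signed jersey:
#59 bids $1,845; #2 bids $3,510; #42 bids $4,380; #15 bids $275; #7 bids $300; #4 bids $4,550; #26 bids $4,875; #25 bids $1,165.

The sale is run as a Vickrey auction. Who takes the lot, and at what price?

Rule: the highest bidder wins and pays the second-highest bid.
Bids ranked: 4,875 (#26) > 4,550 (#4) > 4,380 (#42) > 3,510 (#2) > 1,845 (#59) > 1,165 (#25) > …
#26 is highest; pays the second-highest bid, $4,550.

#26 pays $4,550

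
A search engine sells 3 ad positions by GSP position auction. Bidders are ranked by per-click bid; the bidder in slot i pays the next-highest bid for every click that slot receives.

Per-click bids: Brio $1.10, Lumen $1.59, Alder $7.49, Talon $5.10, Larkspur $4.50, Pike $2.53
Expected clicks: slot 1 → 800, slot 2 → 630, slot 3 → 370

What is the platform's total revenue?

Total revenue: $7851.10

Sorting advertisers: $7.49 (Alder) > $5.10 (Talon) > $4.50 (Larkspur) > $2.53 (Pike) > …
Slot 1: Alder pays $5.10 × 800 = $4080.00
Slot 2: Talon pays $4.50 × 630 = $2835.00
Slot 3: Larkspur pays $2.53 × 370 = $936.10
Total = $7851.10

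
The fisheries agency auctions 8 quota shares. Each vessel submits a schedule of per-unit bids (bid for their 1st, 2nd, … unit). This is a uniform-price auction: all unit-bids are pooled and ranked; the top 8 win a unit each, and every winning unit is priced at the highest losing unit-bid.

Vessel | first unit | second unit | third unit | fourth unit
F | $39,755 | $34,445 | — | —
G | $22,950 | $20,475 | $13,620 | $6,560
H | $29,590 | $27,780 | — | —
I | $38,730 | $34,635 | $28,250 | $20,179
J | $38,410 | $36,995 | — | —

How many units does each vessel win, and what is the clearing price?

F 2, H 1, I 3, J 2; clearing price $27,780

Merging the schedules and taking the best 8: 39,755 (F-1), 38,730 (I-1), 38,410 (J-1), 36,995 (J-2), 34,635 (I-2), 34,445 (F-2), 29,590 (H-1), 28,250 (I-3)
The (k+1)-th unit-bid is $27,780.
Allocation: F 2, H 1, I 3, J 2.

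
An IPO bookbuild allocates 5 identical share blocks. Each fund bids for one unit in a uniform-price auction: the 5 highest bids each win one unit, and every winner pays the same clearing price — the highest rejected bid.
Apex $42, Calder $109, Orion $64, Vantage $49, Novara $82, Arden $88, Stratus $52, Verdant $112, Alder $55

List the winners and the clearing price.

Verdant, Calder, Arden, Novara, Orion; each pays $55

Sorting: 112 (Verdant), 109 (Calder), 88 (Arden), 82 (Novara), 64 (Orion), 55 (Alder), 52 (Stratus), …
The 5 highest are Verdant, Calder, Arden, Novara, Orion.
Clearing price = highest rejected bid = $55.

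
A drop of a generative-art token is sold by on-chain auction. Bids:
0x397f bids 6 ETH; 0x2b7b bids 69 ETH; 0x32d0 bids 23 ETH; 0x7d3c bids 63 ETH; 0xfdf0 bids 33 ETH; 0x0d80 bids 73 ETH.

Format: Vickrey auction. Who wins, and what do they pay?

Bids in order: 73 (0x0d80) > 69 (0x2b7b) > 63 (0x7d3c) > 33 (0xfdf0) > 23 (0x32d0) > 6 (0x397f)
0x0d80 wins with the highest bid; price is set by the runner-up at 69 ETH.

0x0d80 pays 69 ETH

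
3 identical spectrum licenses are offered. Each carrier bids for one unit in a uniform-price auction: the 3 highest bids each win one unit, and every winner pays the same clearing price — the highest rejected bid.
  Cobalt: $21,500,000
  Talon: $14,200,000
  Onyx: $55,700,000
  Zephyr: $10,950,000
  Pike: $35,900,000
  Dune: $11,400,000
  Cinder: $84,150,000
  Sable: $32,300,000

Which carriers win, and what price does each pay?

Cinder, Onyx, Pike; each pays $32,300,000

Ordering the bids: 84,150,000 (Cinder), 55,700,000 (Onyx), 35,900,000 (Pike), 32,300,000 (Sable), 21,500,000 (Cobalt), …
Top 3: Cinder, Onyx, Pike.
Clearing price = highest rejected bid = $32,300,000.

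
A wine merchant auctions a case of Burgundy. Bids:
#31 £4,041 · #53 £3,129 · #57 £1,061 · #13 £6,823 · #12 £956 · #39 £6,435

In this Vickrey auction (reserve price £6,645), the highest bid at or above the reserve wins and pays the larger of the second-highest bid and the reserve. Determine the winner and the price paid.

#13 pays £6,645

Bids ranked: 6,823 (#13) > 6,435 (#39) > 4,041 (#31) > 3,129 (#53) > 1,061 (#57) > 956 (#12)
#13 has the top bid at or above the reserve (£6,823).
Second-highest bid £6,435 is below the reserve £6,645, so the reserve binds → payment £6,645.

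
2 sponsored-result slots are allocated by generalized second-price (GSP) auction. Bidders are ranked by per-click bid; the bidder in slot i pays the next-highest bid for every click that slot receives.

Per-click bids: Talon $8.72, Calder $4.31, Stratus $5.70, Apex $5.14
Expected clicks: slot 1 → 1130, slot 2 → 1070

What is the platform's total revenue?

Sorting advertisers: $8.72 (Talon) > $5.70 (Stratus) > $5.14 (Apex) > …
Slot 1: Talon pays $5.70 × 1130 = $6441.00
Slot 2: Stratus pays $5.14 × 1070 = $5499.80
Total = $11940.80

Total revenue: $11940.80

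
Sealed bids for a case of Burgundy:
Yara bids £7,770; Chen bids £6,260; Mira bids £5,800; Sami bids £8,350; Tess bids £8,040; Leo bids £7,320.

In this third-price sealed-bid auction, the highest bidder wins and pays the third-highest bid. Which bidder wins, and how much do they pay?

Sami pays £7,770

Third-price sealed-bid auction: the highest bidder wins and pays the third-highest bid.
Bids ranked: 8,350 (Sami) > 8,040 (Tess) > 7,770 (Yara) > 7,320 (Leo) > 6,260 (Chen) > 5,800 (Mira)
Sami is highest; pays the third-highest bid, £7,770.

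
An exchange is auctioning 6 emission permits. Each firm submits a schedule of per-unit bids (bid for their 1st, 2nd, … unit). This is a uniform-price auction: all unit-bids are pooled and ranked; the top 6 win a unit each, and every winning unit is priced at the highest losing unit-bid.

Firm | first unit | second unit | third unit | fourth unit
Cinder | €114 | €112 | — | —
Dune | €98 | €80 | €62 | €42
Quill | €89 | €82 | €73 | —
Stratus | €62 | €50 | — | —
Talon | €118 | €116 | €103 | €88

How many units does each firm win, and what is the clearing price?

Cinder 2, Dune 1, Talon 3; clearing price €89

Merging the schedules and taking the best 6: 118 (Talon-1), 116 (Talon-2), 114 (Cinder-1), 112 (Cinder-2), 103 (Talon-3), 98 (Dune-1)
Highest rejected unit-bid = €89.
Allocation: Cinder 2, Dune 1, Talon 3.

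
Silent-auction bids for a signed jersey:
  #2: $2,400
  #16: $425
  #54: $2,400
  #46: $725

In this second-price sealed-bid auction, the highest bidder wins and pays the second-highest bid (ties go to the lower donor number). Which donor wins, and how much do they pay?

Bids in order: 2,400 (#2) > 2,400 (#54) > 725 (#46) > 425 (#16)
Tie at $2,400 → #2 wins by tie-break.
#2 is highest; pays the second-highest bid, $2,400.

#2 pays $2,400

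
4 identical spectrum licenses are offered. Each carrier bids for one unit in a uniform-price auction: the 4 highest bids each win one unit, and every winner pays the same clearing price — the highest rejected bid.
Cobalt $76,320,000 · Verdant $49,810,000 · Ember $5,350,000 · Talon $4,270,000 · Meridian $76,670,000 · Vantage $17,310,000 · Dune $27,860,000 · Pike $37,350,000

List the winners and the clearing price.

Sorting: 76,670,000 (Meridian), 76,320,000 (Cobalt), 49,810,000 (Verdant), 37,350,000 (Pike), 27,860,000 (Dune), 17,310,000 (Vantage), …
Top 4: Meridian, Cobalt, Verdant, Pike.
Clearing price = highest rejected bid = $27,860,000.

Meridian, Cobalt, Verdant, Pike; each pays $27,860,000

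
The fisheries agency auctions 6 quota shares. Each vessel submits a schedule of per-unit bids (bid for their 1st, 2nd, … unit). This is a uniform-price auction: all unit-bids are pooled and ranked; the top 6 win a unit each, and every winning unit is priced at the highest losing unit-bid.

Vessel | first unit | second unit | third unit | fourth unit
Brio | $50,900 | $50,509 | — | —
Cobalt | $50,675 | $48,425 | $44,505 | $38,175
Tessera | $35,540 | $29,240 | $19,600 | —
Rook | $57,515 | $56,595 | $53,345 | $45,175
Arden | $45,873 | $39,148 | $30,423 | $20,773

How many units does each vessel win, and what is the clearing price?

All unit-bids, highest first — top 6: 57,515 (Rook-1), 56,595 (Rook-2), 53,345 (Rook-3), 50,900 (Brio-1), 50,675 (Cobalt-1), 50,509 (Brio-2)
Highest rejected unit-bid = $48,425.
Allocation: Brio 2, Cobalt 1, Rook 3.

Brio 2, Cobalt 1, Rook 3; clearing price $48,425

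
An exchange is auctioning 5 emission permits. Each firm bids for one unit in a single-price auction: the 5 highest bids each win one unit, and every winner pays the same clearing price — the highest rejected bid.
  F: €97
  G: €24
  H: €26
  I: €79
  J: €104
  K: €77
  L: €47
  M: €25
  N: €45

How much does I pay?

I pays €45

Sorting: 104 (J), 97 (F), 79 (I), 77 (K), 47 (L), 45 (N), 26 (H), …
Winners (5 units): J, F, I, K, L.
First losing bid is N's €45, which sets the uniform price.
I wins → pays €45.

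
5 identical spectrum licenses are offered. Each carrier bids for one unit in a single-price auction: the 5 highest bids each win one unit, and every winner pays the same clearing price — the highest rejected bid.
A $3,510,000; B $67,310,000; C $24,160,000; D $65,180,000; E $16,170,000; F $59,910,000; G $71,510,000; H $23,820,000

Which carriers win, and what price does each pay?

G, B, D, F, C; each pays $23,820,000

Sorting: 71,510,000 (G), 67,310,000 (B), 65,180,000 (D), 59,910,000 (F), 24,160,000 (C), 23,820,000 (H), 16,170,000 (E), …
The 5 highest are G, B, D, F, C.
Highest unsuccessful bid: $23,820,000 → clearing price.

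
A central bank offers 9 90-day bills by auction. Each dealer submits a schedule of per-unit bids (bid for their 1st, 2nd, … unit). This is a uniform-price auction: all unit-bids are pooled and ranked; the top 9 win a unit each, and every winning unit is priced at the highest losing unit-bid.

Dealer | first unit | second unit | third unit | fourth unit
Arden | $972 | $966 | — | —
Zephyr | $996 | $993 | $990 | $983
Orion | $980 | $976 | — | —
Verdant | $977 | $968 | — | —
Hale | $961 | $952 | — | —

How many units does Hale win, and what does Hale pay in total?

Hale: 0 units, pays $0

All unit-bids, highest first — top 9: 996 (Zephyr-1), 993 (Zephyr-2), 990 (Zephyr-3), 983 (Zephyr-4), 980 (Orion-1), 977 (Verdant-1), 976 (Orion-2), 972 (Arden-1), 968 (Verdant-2)
First bid not allocated: $966.
Hale wins 0 unit(s) at $966 each.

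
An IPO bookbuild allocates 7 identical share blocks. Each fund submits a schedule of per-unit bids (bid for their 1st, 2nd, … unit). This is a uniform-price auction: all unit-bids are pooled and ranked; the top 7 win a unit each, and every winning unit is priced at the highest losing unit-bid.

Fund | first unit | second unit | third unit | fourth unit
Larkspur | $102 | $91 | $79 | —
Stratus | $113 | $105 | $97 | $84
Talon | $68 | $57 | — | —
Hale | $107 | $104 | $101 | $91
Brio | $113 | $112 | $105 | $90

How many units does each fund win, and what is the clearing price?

All unit-bids, highest first — top 7: 113 (Stratus-1), 113 (Brio-1), 112 (Brio-2), 107 (Hale-1), 105 (Stratus-2), 105 (Brio-3), 104 (Hale-2)
First bid not allocated: $102.
Allocation: Brio 3, Hale 2, Stratus 2.

Brio 3, Hale 2, Stratus 2; clearing price $102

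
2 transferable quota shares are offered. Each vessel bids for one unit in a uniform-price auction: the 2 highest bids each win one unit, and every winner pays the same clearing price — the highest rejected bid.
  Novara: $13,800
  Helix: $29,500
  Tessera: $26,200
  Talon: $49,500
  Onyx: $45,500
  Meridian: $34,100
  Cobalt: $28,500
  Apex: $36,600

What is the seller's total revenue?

Total revenue: $73,200

Ordering the bids: 49,500 (Talon), 45,500 (Onyx), 36,600 (Apex), 34,100 (Meridian), …
The 2 highest are Talon, Onyx.
Clearing price = highest rejected bid = $36,600.
Total revenue = 2 × $36,600 = $73,200.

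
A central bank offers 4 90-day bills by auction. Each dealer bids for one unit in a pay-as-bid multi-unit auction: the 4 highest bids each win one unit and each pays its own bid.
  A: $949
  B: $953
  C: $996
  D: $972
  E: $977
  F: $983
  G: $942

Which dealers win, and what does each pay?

Bids ranked high→low: 996 (C), 983 (F), 977 (E), 972 (D), 953 (B), 949 (A), …
Winners (4 units): C, F, E, D.
Each winner pays its own bid: C $996, F $983, E $977, D $972.

C $996, F $983, E $977, D $972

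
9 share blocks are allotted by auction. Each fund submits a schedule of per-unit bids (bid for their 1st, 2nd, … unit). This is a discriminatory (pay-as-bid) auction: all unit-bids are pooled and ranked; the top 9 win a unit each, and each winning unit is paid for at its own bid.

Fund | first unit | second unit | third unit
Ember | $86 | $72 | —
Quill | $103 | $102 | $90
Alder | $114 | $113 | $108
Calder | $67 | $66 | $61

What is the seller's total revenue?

Total revenue: $855

Pooled unit-bids ranked (top 9): 114 (Alder-1), 113 (Alder-2), 108 (Alder-3), 103 (Quill-1), 102 (Quill-2), 90 (Quill-3), 86 (Ember-1), 72 (Ember-2), 67 (Calder-1)
Next rejected bid: $66 (not a price — pay-as-bid).
Each winning unit pays its own bid.
Revenue = 114 + 113 + 108 + 103 + 102 + 90 + 86 + 72 + 67 = $855.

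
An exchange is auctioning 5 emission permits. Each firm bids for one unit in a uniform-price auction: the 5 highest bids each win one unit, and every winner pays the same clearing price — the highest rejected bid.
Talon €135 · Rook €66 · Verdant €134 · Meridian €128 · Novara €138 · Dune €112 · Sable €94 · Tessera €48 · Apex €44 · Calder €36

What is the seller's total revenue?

Ordering the bids: 138 (Novara), 135 (Talon), 134 (Verdant), 128 (Meridian), 112 (Dune), 94 (Sable), 66 (Rook), …
Winners (5 units): Novara, Talon, Verdant, Meridian, Dune.
Highest unsuccessful bid: €94 → clearing price.
Total revenue = 5 × €94 = €470.

Total revenue: €470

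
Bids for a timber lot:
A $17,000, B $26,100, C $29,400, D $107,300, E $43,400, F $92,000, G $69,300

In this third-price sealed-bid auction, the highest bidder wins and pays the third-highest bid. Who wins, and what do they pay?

Bids ranked: 107,300 (D) > 92,000 (F) > 69,300 (G) > 43,400 (E) > 29,400 (C) > 26,100 (B) > …
D is highest; pays the third-highest bid, $69,300.

D pays $69,300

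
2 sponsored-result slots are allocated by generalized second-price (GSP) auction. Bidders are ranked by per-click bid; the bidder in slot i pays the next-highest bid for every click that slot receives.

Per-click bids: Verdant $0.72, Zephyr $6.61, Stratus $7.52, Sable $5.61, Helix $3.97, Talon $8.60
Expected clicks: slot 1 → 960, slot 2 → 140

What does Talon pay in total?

Per-click bids in order: $8.60 (Talon) > $7.52 (Stratus) > $6.61 (Zephyr) > …
Talon holds slot 1 → pays next bid $7.52 × 960 clicks = $7219.20.

Talon pays $7219.20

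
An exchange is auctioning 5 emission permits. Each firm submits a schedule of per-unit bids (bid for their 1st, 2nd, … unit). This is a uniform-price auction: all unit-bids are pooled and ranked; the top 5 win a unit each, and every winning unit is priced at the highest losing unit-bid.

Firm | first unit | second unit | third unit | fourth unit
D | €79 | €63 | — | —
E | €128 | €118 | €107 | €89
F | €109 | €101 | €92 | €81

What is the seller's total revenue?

Total revenue: €460

Pooled unit-bids ranked (top 5): 128 (E-1), 118 (E-2), 109 (F-1), 107 (E-3), 101 (F-2)
The (k+1)-th unit-bid is €92.
Allocation: E 3, F 2. Every unit priced at €92.
Revenue = 5 × 92 = €460.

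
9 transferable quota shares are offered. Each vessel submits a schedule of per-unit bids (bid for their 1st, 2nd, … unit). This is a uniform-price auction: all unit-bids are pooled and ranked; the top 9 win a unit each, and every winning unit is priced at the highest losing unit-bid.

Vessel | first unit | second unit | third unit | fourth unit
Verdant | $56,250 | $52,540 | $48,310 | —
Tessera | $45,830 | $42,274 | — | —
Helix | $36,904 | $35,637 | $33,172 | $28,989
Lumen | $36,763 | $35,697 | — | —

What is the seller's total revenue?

Merging the schedules and taking the best 9: 56,250 (Verdant-1), 52,540 (Verdant-2), 48,310 (Verdant-3), 45,830 (Tessera-1), 42,274 (Tessera-2), 36,904 (Helix-1), 36,763 (Lumen-1), 35,697 (Lumen-2), 35,637 (Helix-2)
The (k+1)-th unit-bid is $33,172.
Allocation: Helix 2, Lumen 2, Tessera 2, Verdant 3. Every unit priced at $33,172.
Revenue = 9 × 33,172 = $298,548.

Total revenue: $298,548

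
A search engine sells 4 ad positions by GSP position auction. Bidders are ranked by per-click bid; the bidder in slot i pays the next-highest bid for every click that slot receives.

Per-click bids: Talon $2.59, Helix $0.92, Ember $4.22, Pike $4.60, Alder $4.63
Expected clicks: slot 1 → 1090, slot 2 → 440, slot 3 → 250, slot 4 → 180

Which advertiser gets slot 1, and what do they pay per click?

Ranked by bid: $4.63 (Alder) > $4.60 (Pike) > $4.22 (Ember) > $2.59 (Talon) > $0.92 (Helix)
Slot 1 goes to the first-ranked bidder, Alder, who pays the next bid down: $4.60/click.

Alder; $4.60 per click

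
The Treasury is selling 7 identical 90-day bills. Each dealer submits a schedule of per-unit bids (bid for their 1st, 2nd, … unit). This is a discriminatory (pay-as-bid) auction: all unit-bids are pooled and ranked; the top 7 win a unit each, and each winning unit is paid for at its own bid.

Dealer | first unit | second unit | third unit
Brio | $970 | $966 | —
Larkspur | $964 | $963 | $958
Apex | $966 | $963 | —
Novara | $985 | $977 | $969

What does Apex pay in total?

Merging the schedules and taking the best 7: 985 (Novara-1), 977 (Novara-2), 970 (Brio-1), 969 (Novara-3), 966 (Brio-2), 966 (Apex-1), 964 (Larkspur-1)
Next rejected bid: $963 (not a price — pay-as-bid).
Apex's winning unit-bids: 966 = $966.

Apex pays $966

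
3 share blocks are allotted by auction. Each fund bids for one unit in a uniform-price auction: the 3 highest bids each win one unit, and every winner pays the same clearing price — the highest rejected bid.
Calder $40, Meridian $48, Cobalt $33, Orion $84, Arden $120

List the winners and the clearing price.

Sorting: 120 (Arden), 84 (Orion), 48 (Meridian), 40 (Calder), 33 (Cobalt)
The 3 highest are Arden, Orion, Meridian.
Clearing price = highest rejected bid = $40.

Arden, Orion, Meridian; each pays $40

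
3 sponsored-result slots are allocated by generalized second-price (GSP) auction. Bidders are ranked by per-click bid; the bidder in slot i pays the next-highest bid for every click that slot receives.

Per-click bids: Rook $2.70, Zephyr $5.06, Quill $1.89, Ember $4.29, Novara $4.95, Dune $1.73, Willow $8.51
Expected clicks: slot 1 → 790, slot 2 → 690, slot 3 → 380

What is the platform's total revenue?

Sorting advertisers: $8.51 (Willow) > $5.06 (Zephyr) > $4.95 (Novara) > $4.29 (Ember) > …
Slot 1: Willow pays $5.06 × 790 = $3997.40
Slot 2: Zephyr pays $4.95 × 690 = $3415.50
Slot 3: Novara pays $4.29 × 380 = $1630.20
Total = $9043.10

Total revenue: $9043.10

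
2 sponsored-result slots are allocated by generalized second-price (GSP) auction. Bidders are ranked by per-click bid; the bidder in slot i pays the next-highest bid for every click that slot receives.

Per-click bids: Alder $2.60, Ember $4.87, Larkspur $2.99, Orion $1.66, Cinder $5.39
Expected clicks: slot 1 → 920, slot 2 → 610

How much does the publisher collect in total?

Total revenue: $6304.30

Per-click bids in order: $5.39 (Cinder) > $4.87 (Ember) > $2.99 (Larkspur) > …
Slot 1: Cinder pays $4.87 × 920 = $4480.40
Slot 2: Ember pays $2.99 × 610 = $1823.90
Total = $6304.30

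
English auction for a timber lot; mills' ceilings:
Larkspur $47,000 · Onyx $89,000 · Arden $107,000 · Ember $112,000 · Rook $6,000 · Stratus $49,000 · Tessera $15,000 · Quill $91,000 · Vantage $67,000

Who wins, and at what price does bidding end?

Ember wins at $107,000

Limits ranked: 112,000 (Ember) > 107,000 (Arden) > 91,000 (Quill) > 89,000 (Onyx) > 67,000 (Vantage) > 49,000 (Stratus) > …
Once the price passes $107,000, only Ember is left; the hammer falls at Arden's limit of $107,000.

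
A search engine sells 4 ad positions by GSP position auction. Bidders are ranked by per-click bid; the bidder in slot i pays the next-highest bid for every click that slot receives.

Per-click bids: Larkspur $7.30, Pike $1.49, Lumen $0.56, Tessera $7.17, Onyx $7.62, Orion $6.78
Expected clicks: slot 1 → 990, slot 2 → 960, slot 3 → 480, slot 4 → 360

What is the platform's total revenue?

Per-click bids in order: $7.62 (Onyx) > $7.30 (Larkspur) > $7.17 (Tessera) > $6.78 (Orion) > $1.49 (Pike) > …
Slot 1: Onyx pays $7.30 × 990 = $7227.00
Slot 2: Larkspur pays $7.17 × 960 = $6883.20
Slot 3: Tessera pays $6.78 × 480 = $3254.40
Slot 4: Orion pays $1.49 × 360 = $536.40
Total = $17901.00

Total revenue: $17901.00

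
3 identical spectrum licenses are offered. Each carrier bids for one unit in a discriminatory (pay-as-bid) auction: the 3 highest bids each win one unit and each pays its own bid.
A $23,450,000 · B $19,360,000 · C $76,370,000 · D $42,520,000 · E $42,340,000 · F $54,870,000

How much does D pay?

D pays $42,520,000

Sorting: 76,370,000 (C), 54,870,000 (F), 42,520,000 (D), 42,340,000 (E), 23,450,000 (A), …
Top 3: C, F, D.
D wins → own bid $42,520,000.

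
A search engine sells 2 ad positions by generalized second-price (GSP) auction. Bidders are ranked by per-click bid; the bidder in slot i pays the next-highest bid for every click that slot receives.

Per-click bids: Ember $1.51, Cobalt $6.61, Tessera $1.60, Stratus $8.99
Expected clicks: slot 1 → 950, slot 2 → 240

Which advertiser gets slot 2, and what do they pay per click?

Ranked by bid: $8.99 (Stratus) > $6.61 (Cobalt) > $1.60 (Tessera) > …
Slot 2 goes to the second-ranked bidder, Cobalt, who pays the next bid down: $1.60/click.

Cobalt; $1.60 per click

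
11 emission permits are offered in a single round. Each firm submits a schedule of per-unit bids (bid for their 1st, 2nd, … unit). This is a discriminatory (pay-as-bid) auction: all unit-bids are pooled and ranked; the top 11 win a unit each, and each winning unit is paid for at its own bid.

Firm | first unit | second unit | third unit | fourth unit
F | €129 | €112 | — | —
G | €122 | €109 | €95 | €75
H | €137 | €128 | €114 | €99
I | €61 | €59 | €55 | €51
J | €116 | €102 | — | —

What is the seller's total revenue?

All unit-bids, highest first — top 11: 137 (H-1), 129 (F-1), 128 (H-2), 122 (G-1), 116 (J-1), 114 (H-3), 112 (F-2), 109 (G-2), 102 (J-2), 99 (H-4), 95 (G-3)
Next rejected bid: €75 (not a price — pay-as-bid).
Each winning unit pays its own bid.
Revenue = 137 + 129 + 128 + 122 + 116 + 114 + 112 + 109 + 102 + 99 + 95 = €1,263.

Total revenue: €1,263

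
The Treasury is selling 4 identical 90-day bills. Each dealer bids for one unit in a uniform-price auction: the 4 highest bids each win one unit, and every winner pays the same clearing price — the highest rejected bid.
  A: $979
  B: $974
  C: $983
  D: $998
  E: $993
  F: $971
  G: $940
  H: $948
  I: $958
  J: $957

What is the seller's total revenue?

Total revenue: $3,896

Bids ranked high→low: 998 (D), 993 (E), 983 (C), 979 (A), 974 (B), 971 (F), …
Winners (4 units): D, E, C, A.
First losing bid is B's $974, which sets the uniform price.
Total revenue = 4 × $974 = $3,896.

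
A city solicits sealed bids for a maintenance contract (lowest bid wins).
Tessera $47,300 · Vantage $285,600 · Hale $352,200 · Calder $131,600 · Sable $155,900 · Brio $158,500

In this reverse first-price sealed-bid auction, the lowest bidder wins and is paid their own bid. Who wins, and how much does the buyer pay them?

Reverse first-price sealed-bid auction: the lowest bidder wins and is paid their own bid.
Bids ranked: 47,300 (Tessera) < 131,600 (Calder) < 155,900 (Sable) < 158,500 (Brio) < 285,600 (Vantage) < 352,200 (Hale)
Tessera has the lowest bid and is paid exactly that: $47,300.

Tessera is paid $47,300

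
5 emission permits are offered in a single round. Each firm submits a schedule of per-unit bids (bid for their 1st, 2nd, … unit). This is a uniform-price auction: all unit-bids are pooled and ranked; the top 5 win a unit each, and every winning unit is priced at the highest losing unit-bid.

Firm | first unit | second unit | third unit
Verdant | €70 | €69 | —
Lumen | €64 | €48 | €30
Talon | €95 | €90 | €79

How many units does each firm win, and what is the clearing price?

All unit-bids, highest first — top 5: 95 (Talon-1), 90 (Talon-2), 79 (Talon-3), 70 (Verdant-1), 69 (Verdant-2)
First bid not allocated: €64.
Allocation: Talon 3, Verdant 2.

Talon 3, Verdant 2; clearing price €64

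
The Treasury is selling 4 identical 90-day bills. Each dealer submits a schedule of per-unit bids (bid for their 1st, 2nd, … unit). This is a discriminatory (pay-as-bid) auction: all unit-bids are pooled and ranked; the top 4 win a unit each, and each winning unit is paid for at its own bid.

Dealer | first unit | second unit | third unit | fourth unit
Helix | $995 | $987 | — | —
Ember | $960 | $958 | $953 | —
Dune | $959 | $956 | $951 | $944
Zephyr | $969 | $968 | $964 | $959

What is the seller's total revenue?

Total revenue: $3,919

Pooled unit-bids ranked (top 4): 995 (Helix-1), 987 (Helix-2), 969 (Zephyr-1), 968 (Zephyr-2)
Next rejected bid: $964 (not a price — pay-as-bid).
Each winning unit pays its own bid.
Revenue = 995 + 987 + 969 + 968 = $3,919.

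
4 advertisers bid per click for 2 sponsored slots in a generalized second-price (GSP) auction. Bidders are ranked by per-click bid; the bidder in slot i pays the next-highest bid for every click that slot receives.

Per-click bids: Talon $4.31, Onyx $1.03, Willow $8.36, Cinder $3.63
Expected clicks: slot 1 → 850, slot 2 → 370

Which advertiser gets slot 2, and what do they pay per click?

Talon; $3.63 per click

Per-click bids in order: $8.36 (Willow) > $4.31 (Talon) > $3.63 (Cinder) > …
Slot 2 goes to the second-ranked bidder, Talon, who pays the next bid down: $3.63/click.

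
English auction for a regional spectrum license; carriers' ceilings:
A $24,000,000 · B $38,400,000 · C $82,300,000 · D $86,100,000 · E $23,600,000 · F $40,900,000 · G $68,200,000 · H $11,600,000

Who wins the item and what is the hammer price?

D wins at $82,300,000

Sorting limits: 86,100,000 (D) > 82,300,000 (C) > 68,200,000 (G) > 40,900,000 (F) > 38,400,000 (B) > 24,000,000 (A) > …
Bidding ends when C exits at $82,300,000; D takes it.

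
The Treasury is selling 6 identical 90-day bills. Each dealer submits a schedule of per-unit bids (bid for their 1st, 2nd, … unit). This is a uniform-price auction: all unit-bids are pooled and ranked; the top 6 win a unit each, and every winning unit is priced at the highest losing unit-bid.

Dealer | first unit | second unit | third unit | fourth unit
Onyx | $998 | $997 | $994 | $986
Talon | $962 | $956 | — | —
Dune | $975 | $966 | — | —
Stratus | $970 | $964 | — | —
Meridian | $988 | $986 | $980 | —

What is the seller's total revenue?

Total revenue: $5,880

Merging the schedules and taking the best 6: 998 (Onyx-1), 997 (Onyx-2), 994 (Onyx-3), 988 (Meridian-1), 986 (Onyx-4), 986 (Meridian-2)
Highest rejected unit-bid = $980.
Allocation: Meridian 2, Onyx 4. Every unit priced at $980.
Revenue = 6 × 980 = $5,880.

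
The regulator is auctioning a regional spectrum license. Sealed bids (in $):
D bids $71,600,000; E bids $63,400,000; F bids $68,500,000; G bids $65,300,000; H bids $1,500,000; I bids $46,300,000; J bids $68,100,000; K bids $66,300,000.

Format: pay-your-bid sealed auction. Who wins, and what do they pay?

Sorting bids: 71,600,000 (D) > 68,500,000 (F) > 68,100,000 (J) > 66,300,000 (K) > 65,300,000 (G) > 63,400,000 (E) > …
D has the highest bid and pays exactly that: $71,600,000.

D pays $71,600,000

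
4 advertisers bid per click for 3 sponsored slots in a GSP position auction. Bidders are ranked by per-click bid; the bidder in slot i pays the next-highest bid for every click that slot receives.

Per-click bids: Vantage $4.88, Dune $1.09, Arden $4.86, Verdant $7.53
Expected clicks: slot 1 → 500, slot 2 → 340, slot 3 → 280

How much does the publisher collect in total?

Total revenue: $4397.60

Sorting advertisers: $7.53 (Verdant) > $4.88 (Vantage) > $4.86 (Arden) > $1.09 (Dune)
Slot 1: Verdant pays $4.88 × 500 = $2440.00
Slot 2: Vantage pays $4.86 × 340 = $1652.40
Slot 3: Arden pays $1.09 × 280 = $305.20
Total = $4397.60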